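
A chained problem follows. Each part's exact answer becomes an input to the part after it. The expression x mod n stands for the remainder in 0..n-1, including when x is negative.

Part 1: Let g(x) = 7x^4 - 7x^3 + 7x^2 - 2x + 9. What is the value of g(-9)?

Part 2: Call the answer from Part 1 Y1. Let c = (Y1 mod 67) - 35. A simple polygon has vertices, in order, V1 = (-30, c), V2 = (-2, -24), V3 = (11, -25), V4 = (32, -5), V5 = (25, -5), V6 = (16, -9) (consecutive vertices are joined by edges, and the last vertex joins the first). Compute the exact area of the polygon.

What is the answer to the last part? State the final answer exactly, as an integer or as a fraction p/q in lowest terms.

Part 1: 7*(-9)^4 - 7*(-9)^3 + 7*(-9)^2 - 2*(-9)^1 + 9 = (45927) + (5103) + (567) + (18) + (9) = 51624; answer 51624
Part 2: Y1 = 51624; c = -1; cross terms: (-30*-24 - -2*-1)=718, (-2*-25 - 11*-24)=314, (11*-5 - 32*-25)=745, (32*-5 - 25*-5)=-35, (25*-9 - 16*-5)=-145, (16*-1 - -30*-9)=-286; twice the area = |1311| = 1311; area = 1311/2; answer 1311/2

1311/2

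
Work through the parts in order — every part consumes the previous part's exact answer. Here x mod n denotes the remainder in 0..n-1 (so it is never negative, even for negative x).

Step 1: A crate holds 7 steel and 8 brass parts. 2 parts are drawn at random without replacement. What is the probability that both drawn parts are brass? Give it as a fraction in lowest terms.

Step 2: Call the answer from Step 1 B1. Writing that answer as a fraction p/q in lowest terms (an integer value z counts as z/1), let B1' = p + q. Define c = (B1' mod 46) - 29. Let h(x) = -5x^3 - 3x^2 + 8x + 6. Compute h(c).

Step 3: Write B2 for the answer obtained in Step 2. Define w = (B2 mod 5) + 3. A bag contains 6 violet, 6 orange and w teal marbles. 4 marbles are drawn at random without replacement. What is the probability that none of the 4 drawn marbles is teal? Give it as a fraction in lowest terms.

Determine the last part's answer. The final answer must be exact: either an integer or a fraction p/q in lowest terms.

99/364

Step 1: total draws C(15,2) = 105; favorable C(8,2) = 28; P = 4/15; answer 4/15
Step 2: B1 = 4/15; threaded value p + q = 19; c = -10; -5*(-10)^3 - 3*(-10)^2 + 8*(-10)^1 + 6 = (5000) + (-300) + (-80) + (6) = 4626; answer 4626
Step 3: B2 = 4626; w = 4; total draws C(16,4) = 1820; favorable C(12,4) = 495; P = 99/364; answer 99/364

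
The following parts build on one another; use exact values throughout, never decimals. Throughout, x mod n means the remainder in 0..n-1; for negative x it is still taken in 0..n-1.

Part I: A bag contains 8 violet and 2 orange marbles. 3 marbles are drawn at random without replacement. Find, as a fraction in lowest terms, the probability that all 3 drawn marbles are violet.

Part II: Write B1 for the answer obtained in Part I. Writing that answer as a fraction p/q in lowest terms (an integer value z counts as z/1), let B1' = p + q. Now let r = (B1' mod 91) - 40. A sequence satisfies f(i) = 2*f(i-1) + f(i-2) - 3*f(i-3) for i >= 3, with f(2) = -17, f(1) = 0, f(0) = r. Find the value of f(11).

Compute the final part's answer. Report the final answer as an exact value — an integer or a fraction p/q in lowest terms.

Part I: total draws C(10,3) = 120; favorable C(8,3) = 56; P = 7/15; answer 7/15
Part II: B1 = 7/15; threaded value p + q = 22; r = -18; f(3) = 2*(-17) + 1*(0) - 3*(-18) = 20; iterating: f(3)=20, f(4)=23, f(5)=117, f(6)=197, f(7)=442, f(8)=730, f(9)=1311, f(10)=2026, f(11)=3173; answer 3173

3173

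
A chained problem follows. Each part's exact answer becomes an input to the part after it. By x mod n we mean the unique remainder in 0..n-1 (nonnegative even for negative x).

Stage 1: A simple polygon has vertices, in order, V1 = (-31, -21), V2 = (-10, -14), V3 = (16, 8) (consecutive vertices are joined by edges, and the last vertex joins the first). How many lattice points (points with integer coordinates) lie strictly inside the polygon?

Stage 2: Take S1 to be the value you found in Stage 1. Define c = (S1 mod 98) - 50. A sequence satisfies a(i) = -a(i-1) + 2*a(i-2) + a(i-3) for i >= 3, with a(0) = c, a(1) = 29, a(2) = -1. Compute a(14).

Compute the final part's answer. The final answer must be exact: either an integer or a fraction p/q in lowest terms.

-15952

Stage 1: cross terms: (-31*-14 - -10*-21)=224, (-10*8 - 16*-14)=144, (16*-21 - -31*8)=-88; twice the area = |280| = 280; area = 140; boundary points = 7 + 2 + 1 = 10; strictly interior points = area - boundary/2 + 1 = 136; answer 136
Stage 2: S1 = 136; c = -12; a(3) = -1*(-1) + 2*(29) + 1*(-12) = 47; iterating: a(3)=47, a(4)=-20, a(5)=113, a(6)=-106, a(7)=312, a(8)=-411, a(9)=929, a(10)=-1439, a(11)=2886, a(12)=-4835, a(13)=9168, a(14)=-15952; answer -15952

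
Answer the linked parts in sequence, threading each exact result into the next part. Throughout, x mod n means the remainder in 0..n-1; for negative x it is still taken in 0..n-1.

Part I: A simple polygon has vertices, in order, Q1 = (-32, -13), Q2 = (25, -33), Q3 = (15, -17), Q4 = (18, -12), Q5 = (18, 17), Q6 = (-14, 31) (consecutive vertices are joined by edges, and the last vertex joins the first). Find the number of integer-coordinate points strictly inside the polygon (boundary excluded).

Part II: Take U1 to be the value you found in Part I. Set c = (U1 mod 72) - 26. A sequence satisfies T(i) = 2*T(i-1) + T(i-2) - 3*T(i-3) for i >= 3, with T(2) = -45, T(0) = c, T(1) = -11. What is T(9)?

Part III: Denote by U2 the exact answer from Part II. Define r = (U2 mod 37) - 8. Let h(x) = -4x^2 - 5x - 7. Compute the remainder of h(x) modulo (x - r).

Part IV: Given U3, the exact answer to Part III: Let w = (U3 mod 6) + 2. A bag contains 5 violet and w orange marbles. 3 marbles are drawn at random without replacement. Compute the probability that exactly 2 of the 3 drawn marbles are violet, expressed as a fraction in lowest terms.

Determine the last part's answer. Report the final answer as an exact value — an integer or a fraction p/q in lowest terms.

10/21

Part I: cross terms: (-32*-33 - 25*-13)=1381, (25*-17 - 15*-33)=70, (15*-12 - 18*-17)=126, (18*17 - 18*-12)=522, (18*31 - -14*17)=796, (-14*-13 - -32*31)=1174; twice the area = |4069| = 4069; area = 4069/2; boundary points = 1 + 2 + 1 + 29 + 2 + 2 = 37; strictly interior points = area - boundary/2 + 1 = 2017; answer 2017
Part II: U1 = 2017; c = -25; T(3) = 2*(-45) + 1*(-11) - 3*(-25) = -26; iterating: T(3)=-26, T(4)=-64, T(5)=-19, T(6)=-24, T(7)=125, T(8)=283, T(9)=763; answer 763
Part III: U2 = 763; r = 15; remainder = value at the root: -4*(15)^2 - 5*(15)^1 - 7 = (-900) + (-75) + (-7) = -982; answer -982
Part IV: U3 = -982; w = 4; total draws C(9,3) = 84; favorable C(5,2)*C(4,1) = 40; P = 10/21; answer 10/21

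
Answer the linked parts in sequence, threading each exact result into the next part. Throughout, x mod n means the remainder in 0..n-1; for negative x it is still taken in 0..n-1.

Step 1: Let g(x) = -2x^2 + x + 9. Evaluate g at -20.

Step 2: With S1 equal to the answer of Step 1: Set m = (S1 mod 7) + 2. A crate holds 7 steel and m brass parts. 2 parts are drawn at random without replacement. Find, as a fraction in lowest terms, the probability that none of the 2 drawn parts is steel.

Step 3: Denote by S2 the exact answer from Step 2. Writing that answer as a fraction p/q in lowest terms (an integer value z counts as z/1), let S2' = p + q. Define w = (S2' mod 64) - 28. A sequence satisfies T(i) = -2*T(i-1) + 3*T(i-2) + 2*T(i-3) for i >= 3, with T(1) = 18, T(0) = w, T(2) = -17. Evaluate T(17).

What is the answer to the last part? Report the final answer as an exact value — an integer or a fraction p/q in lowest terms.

105654932

Step 1: -2*(-20)^2 + 1*(-20)^1 + 9 = (-800) + (-20) + (9) = -811; answer -811
Step 2: S1 = -811; m = 3; total draws C(10,2) = 45; favorable C(3,2) = 3; P = 1/15; answer 1/15
Step 3: S2 = 1/15; threaded value p + q = 16; w = -12; T(3) = -2*(-17) + 3*(18) + 2*(-12) = 64; iterating: T(3)=64, T(4)=-143, T(5)=444, T(6)=-1189, T(7)=3424, T(8)=-9527, T(9)=26948, T(10)=-75629, T(11)=213048, T(12)=-599087, T(13)=1686060, T(14)=-4743285, T(15)=13346576, T(16)=-37550887, T(17)=105654932; answer 105654932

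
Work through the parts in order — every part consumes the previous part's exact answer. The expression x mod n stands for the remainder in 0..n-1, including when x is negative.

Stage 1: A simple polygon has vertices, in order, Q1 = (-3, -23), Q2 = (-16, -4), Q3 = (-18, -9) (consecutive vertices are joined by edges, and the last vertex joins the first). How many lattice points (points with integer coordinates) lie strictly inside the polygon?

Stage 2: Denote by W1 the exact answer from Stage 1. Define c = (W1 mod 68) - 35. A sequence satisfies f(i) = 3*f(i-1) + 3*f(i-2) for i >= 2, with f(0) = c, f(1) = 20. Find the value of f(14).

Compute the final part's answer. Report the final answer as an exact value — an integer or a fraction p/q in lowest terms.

903502188

Stage 1: cross terms: (-3*-4 - -16*-23)=-356, (-16*-9 - -18*-4)=72, (-18*-23 - -3*-9)=387; twice the area = |103| = 103; area = 103/2; boundary points = 1 + 1 + 1 = 3; strictly interior points = area - boundary/2 + 1 = 51; answer 51
Stage 2: W1 = 51; c = 16; f(2) = 3*(20) + 3*(16) = 108; iterating: f(2)=108, f(3)=384, f(4)=1476, f(5)=5580, f(6)=21168, f(7)=80244, f(8)=304236, f(9)=1153440, f(10)=4373028, f(11)=16579404, f(12)=62857296, f(13)=238310100, f(14)=903502188; answer 903502188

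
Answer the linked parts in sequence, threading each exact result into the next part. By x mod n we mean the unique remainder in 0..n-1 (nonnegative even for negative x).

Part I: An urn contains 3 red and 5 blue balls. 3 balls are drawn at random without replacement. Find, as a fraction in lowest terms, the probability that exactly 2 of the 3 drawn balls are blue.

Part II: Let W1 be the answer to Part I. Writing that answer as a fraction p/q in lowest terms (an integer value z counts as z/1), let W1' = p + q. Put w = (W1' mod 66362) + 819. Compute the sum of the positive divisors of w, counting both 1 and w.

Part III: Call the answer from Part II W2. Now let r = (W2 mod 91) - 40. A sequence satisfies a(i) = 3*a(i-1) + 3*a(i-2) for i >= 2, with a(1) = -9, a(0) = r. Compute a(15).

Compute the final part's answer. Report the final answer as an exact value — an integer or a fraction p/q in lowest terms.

-2437739550

Part I: total draws C(8,3) = 56; favorable C(5,2)*C(3,1) = 30; P = 15/28; answer 15/28
Part II: W1 = 15/28; threaded value p + q = 43; w = 862; 862 = 2 * 431; sigma = (1 + 2) * (1 + 431) = 3 * 432 = 1296; answer 1296
Part III: W2 = 1296; r = -18; a(2) = 3*(-9) + 3*(-18) = -81; iterating: a(2)=-81, a(3)=-270, a(4)=-1053, a(5)=-3969, a(6)=-15066, a(7)=-57105, a(8)=-216513, a(9)=-820854, a(10)=-3112101, a(11)=-11798865, a(12)=-44732898, a(13)=-169595289, a(14)=-642984561, a(15)=-2437739550; answer -2437739550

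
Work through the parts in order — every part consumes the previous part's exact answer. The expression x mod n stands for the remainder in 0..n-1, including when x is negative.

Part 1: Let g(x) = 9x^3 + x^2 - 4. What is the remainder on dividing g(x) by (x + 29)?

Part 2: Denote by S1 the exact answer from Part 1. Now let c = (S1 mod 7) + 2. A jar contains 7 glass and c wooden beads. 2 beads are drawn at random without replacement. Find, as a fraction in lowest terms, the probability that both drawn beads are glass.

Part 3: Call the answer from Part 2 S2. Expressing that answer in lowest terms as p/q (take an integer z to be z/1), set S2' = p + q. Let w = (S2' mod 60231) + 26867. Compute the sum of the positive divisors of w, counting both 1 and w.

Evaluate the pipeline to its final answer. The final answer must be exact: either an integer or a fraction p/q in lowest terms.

Part 1: remainder = value at the root: 9*(-29)^3 + 1*(-29)^2 - 4 = (-219501) + (841) + (-4) = -218664; answer -218664
Part 2: S1 = -218664; c = 4; total draws C(11,2) = 55; favorable C(7,2) = 21; P = 21/55; answer 21/55
Part 3: S2 = 21/55; threaded value p + q = 76; w = 26943; 26943 = 3 * 7 * 1283; sigma = (1 + 3) * (1 + 7) * (1 + 1283) = 4 * 8 * 1284 = 41088; answer 41088

41088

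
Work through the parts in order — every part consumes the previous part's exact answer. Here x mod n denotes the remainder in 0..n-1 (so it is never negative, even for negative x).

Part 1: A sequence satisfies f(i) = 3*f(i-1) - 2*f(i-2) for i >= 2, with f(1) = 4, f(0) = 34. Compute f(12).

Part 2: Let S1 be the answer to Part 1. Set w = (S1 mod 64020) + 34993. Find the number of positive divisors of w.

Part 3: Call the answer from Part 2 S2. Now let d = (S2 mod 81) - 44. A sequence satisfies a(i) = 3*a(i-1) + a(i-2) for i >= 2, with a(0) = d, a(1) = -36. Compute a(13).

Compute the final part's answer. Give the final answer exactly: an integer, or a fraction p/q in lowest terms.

-74250756

Part 1: f(2) = 3*(4) - 2*(34) = -56; iterating: f(2)=-56, f(3)=-176, f(4)=-416, f(5)=-896, f(6)=-1856, f(7)=-3776, f(8)=-7616, f(9)=-15296, f(10)=-30656, f(11)=-61376, f(12)=-122816; answer -122816
Part 2: S1 = -122816; w = 40217; 40217 = 131 * 307; number of divisors = (1+1) * (1+1) = 4; answer 4
Part 3: S2 = 4; d = -40; a(2) = 3*(-36) + 1*(-40) = -148; iterating: a(2)=-148, a(3)=-480, a(4)=-1588, a(5)=-5244, a(6)=-17320, a(7)=-57204, a(8)=-188932, a(9)=-624000, a(10)=-2060932, a(11)=-6806796, a(12)=-22481320, a(13)=-74250756; answer -74250756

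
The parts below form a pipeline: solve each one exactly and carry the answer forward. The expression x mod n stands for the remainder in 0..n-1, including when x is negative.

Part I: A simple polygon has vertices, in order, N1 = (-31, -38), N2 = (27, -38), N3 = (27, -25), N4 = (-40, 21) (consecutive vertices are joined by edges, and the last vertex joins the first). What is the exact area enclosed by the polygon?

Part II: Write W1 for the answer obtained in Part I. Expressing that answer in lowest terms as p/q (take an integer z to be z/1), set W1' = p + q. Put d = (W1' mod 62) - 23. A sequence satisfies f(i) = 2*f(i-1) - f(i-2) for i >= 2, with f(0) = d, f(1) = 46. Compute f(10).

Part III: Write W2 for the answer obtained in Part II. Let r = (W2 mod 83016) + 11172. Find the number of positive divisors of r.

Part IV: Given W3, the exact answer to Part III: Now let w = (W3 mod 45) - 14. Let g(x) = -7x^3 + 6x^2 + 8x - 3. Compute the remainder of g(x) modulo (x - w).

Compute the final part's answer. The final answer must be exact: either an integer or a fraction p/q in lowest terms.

Part I: cross terms: (-31*-38 - 27*-38)=2204, (27*-25 - 27*-38)=351, (27*21 - -40*-25)=-433, (-40*-38 - -31*21)=2171; twice the area = |4293| = 4293; area = 4293/2; answer 4293/2
Part II: W1 = 4293/2; threaded value p + q = 4295; d = -6; f(2) = 2*(46) - 1*(-6) = 98; iterating: f(2)=98, f(3)=150, f(4)=202, f(5)=254, f(6)=306, f(7)=358, f(8)=410, f(9)=462, f(10)=514; answer 514
Part III: W2 = 514; r = 11686; 11686 = 2 * 5843; number of divisors = (1+1) * (1+1) = 4; answer 4
Part IV: W3 = 4; w = -10; remainder = value at the root: -7*(-10)^3 + 6*(-10)^2 + 8*(-10)^1 - 3 = (7000) + (600) + (-80) + (-3) = 7517; answer 7517

7517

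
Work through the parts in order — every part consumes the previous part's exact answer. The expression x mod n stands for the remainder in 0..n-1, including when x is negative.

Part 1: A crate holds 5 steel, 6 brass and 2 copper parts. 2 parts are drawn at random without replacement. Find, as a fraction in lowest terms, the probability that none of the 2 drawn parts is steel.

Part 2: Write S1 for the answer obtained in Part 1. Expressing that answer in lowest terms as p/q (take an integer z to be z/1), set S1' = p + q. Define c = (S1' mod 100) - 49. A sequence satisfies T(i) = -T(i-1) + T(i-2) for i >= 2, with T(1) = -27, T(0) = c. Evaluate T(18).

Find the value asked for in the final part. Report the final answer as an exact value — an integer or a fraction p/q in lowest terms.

Part 1: total draws C(13,2) = 78; favorable C(8,2) = 28; P = 14/39; answer 14/39
Part 2: S1 = 14/39; threaded value p + q = 53; c = 4; T(2) = -1*(-27) + 1*(4) = 31; iterating: T(2)=31, T(3)=-58, T(4)=89, T(5)=-147, T(6)=236, T(7)=-383, T(8)=619, T(9)=-1002, T(10)=1621, T(11)=-2623, T(12)=4244, T(13)=-6867, T(14)=11111, T(15)=-17978, T(16)=29089, T(17)=-47067, T(18)=76156; answer 76156

76156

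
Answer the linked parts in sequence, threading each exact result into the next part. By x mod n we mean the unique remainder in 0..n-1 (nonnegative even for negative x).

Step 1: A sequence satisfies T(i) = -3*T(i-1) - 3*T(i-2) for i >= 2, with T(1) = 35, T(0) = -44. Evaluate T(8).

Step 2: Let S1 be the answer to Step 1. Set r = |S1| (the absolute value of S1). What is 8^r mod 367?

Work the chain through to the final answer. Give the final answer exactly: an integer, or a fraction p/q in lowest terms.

81

Step 1: T(2) = -3*(35) - 3*(-44) = 27; iterating: T(2)=27, T(3)=-186, T(4)=477, T(5)=-873, T(6)=1188, T(7)=-945, T(8)=-729; answer -729
Step 2: S1 = -729; r = 729; squarings mod 367: 8^1=8, 8^2=64, 8^4=59, 8^8=178, 8^16=122, 8^32=204, 8^64=145, 8^128=106, 8^256=226, 8^512=63; 8^729 = 8^1 * 8^8 * 8^16 * 8^64 * 8^128 * 8^512 = 81 (mod 367); answer 81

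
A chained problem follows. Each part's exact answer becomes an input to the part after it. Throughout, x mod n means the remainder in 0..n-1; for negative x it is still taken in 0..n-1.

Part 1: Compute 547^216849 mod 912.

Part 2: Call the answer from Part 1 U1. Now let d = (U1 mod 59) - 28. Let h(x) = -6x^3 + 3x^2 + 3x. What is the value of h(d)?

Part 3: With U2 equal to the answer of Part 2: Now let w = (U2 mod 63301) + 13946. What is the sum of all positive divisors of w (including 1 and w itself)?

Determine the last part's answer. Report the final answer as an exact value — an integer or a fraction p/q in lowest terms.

Part 1: squarings mod 912: 547^1=547, 547^2=73, 547^4=769, 547^8=385, 547^16=481, 547^32=625, 547^64=289, 547^128=529, 547^256=769, 547^512=385, 547^1024=481, 547^2048=625, 547^4096=289, 547^8192=529, 547^16384=769, 547^32768=385, 547^65536=481, 547^131072=625; 547^216849 = 547^1 * 547^16 * 547^256 * 547^512 * 547^1024 * 547^2048 * 547^16384 * 547^65536 * 547^131072 = 259 (mod 912); answer 259
Part 2: U1 = 259; d = -5; -6*(-5)^3 + 3*(-5)^2 + 3*(-5)^1 = (750) + (75) + (-15) = 810; answer 810
Part 3: U2 = 810; w = 14756; 14756 = 2^2 * 7 * 17 * 31; sigma = (1 + 2 + 4) * (1 + 7) * (1 + 17) * (1 + 31) = 7 * 8 * 18 * 32 = 32256; answer 32256

32256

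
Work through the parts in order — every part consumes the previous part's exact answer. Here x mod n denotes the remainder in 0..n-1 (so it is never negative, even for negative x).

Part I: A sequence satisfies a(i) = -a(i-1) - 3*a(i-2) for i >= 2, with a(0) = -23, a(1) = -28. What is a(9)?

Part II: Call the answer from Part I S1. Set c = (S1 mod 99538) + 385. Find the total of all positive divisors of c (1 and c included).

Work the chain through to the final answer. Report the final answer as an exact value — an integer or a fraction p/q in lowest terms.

14400

Part I: a(2) = -1*(-28) - 3*(-23) = 97; iterating: a(2)=97, a(3)=-13, a(4)=-278, a(5)=317, a(6)=517, a(7)=-1468, a(8)=-83, a(9)=4487; answer 4487
Part II: S1 = 4487; c = 4872; 4872 = 2^3 * 3 * 7 * 29; sigma = (1 + 2 + 4 + 8) * (1 + 3) * (1 + 7) * (1 + 29) = 15 * 4 * 8 * 30 = 14400; answer 14400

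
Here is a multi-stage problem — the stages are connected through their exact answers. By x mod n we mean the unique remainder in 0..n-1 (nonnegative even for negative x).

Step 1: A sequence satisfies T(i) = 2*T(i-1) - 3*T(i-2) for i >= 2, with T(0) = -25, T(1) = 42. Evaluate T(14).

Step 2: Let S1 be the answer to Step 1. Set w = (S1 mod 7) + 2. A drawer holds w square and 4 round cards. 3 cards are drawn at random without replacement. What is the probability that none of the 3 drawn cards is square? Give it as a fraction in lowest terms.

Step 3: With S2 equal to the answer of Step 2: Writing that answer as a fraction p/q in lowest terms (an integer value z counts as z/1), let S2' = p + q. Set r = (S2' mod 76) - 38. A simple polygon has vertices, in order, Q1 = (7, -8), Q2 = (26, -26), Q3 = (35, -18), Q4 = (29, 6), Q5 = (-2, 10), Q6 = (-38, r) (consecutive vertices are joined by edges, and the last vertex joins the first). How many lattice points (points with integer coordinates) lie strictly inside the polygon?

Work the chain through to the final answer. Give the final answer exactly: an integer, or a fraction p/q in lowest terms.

1160

Step 1: T(2) = 2*(42) - 3*(-25) = 159; iterating: T(2)=159, T(3)=192, T(4)=-93, T(5)=-762, T(6)=-1245, T(7)=-204, T(8)=3327, T(9)=7266, T(10)=4551, T(11)=-12696, T(12)=-39045, T(13)=-40002, T(14)=37131; answer 37131
Step 2: S1 = 37131; w = 5; total draws C(9,3) = 84; favorable C(4,3) = 4; P = 1/21; answer 1/21
Step 3: S2 = 1/21; threaded value p + q = 22; r = -16; cross terms: (7*-26 - 26*-8)=26, (26*-18 - 35*-26)=442, (35*6 - 29*-18)=732, (29*10 - -2*6)=302, (-2*-16 - -38*10)=412, (-38*-8 - 7*-16)=416; twice the area = |2330| = 2330; area = 1165; boundary points = 1 + 1 + 6 + 1 + 2 + 1 = 12; strictly interior points = area - boundary/2 + 1 = 1160; answer 1160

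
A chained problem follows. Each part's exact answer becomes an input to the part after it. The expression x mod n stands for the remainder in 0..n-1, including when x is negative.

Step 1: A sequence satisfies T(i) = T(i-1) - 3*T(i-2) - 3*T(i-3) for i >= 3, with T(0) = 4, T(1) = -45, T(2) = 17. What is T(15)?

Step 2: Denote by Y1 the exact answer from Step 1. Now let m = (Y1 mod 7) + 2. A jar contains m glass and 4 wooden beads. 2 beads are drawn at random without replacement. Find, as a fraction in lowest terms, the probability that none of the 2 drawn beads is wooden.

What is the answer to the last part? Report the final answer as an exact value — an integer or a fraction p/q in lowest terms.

Step 1: T(3) = 1*(17) - 3*(-45) - 3*(4) = 140; iterating: T(3)=140, T(4)=224, T(5)=-247, T(6)=-1339, T(7)=-1270, T(8)=3488, T(9)=11315, T(10)=4661, T(11)=-39748, T(12)=-87676, T(13)=17585, T(14)=399857, T(15)=610130; answer 610130
Step 2: Y1 = 610130; m = 5; total draws C(9,2) = 36; favorable C(5,2) = 10; P = 5/18; answer 5/18

5/18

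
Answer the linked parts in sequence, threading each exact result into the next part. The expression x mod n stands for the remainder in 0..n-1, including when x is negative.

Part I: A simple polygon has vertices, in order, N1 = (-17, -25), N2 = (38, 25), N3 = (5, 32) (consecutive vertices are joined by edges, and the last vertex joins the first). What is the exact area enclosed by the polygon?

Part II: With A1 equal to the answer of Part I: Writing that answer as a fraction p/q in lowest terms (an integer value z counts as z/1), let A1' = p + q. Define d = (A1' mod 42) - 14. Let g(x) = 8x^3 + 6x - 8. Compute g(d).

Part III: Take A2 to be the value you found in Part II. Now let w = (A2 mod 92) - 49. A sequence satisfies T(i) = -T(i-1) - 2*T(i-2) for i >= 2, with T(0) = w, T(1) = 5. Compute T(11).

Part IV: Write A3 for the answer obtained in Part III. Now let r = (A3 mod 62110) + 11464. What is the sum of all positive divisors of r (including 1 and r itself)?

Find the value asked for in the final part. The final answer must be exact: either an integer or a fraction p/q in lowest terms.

Part I: cross terms: (-17*25 - 38*-25)=525, (38*32 - 5*25)=1091, (5*-25 - -17*32)=419; twice the area = |2035| = 2035; area = 2035/2; answer 2035/2
Part II: A1 = 2035/2; threaded value p + q = 2037; d = 7; 8*(7)^3 + 6*(7)^1 - 8 = (2744) + (42) + (-8) = 2778; answer 2778
Part III: A2 = 2778; w = -31; T(2) = -1*(5) - 2*(-31) = 57; iterating: T(2)=57, T(3)=-67, T(4)=-47, T(5)=181, T(6)=-87, T(7)=-275, T(8)=449, T(9)=101, T(10)=-999, T(11)=797; answer 797
Part IV: A3 = 797; r = 12261; 12261 = 3 * 61 * 67; sigma = (1 + 3) * (1 + 61) * (1 + 67) = 4 * 62 * 68 = 16864; answer 16864

16864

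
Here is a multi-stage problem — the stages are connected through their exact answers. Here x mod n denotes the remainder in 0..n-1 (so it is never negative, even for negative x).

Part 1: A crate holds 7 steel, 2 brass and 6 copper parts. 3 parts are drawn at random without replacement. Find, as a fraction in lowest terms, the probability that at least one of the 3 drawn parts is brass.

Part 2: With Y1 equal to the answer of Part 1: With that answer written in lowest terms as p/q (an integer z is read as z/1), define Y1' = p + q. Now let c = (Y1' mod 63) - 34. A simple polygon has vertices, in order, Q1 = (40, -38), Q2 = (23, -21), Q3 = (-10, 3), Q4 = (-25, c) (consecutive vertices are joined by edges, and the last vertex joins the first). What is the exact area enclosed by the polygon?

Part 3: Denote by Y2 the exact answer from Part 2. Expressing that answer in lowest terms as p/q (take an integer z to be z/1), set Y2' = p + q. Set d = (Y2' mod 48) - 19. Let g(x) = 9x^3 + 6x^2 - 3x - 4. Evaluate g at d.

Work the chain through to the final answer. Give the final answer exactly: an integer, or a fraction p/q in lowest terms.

-964

Part 1: total draws C(15,3) = 455; complement C(13,3) = 286; favorable 455 - 286 = 169; P = 13/35; answer 13/35
Part 2: Y1 = 13/35; threaded value p + q = 48; c = 14; cross terms: (40*-21 - 23*-38)=34, (23*3 - -10*-21)=-141, (-10*14 - -25*3)=-65, (-25*-38 - 40*14)=390; twice the area = |218| = 218; area = 109; answer 109
Part 3: Y2 = 109; threaded value p + q = 110; d = -5; 9*(-5)^3 + 6*(-5)^2 - 3*(-5)^1 - 4 = (-1125) + (150) + (15) + (-4) = -964; answer -964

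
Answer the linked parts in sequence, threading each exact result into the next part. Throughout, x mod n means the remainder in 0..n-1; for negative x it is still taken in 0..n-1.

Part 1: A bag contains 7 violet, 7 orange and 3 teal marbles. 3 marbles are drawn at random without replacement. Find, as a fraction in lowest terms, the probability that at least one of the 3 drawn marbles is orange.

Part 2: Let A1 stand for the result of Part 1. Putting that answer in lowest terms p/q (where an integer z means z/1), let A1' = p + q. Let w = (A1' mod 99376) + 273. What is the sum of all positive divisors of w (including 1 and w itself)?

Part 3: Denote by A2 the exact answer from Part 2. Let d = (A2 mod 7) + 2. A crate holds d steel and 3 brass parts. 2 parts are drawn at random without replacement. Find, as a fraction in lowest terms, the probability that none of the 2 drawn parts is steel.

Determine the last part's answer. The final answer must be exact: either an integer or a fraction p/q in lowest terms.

1/12

Part 1: total draws C(17,3) = 680; complement C(10,3) = 120; favorable 680 - 120 = 560; P = 14/17; answer 14/17
Part 2: A1 = 14/17; threaded value p + q = 31; w = 304; 304 = 2^4 * 19; sigma = (1 + 2 + 4 + 8 + 16) * (1 + 19) = 31 * 20 = 620; answer 620
Part 3: A2 = 620; d = 6; total draws C(9,2) = 36; favorable C(3,2) = 3; P = 1/12; answer 1/12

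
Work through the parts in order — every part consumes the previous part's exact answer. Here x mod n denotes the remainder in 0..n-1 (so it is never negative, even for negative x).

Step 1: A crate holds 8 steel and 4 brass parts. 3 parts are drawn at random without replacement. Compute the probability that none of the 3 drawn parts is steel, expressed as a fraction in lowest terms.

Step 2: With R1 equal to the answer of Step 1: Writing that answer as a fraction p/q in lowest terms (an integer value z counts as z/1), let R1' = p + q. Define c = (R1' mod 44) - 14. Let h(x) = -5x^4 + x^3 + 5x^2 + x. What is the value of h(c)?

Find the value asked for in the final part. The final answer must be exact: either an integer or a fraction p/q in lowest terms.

-70

Step 1: total draws C(12,3) = 220; favorable C(4,3) = 4; P = 1/55; answer 1/55
Step 2: R1 = 1/55; threaded value p + q = 56; c = -2; -5*(-2)^4 + 1*(-2)^3 + 5*(-2)^2 + 1*(-2)^1 = (-80) + (-8) + (20) + (-2) = -70; answer -70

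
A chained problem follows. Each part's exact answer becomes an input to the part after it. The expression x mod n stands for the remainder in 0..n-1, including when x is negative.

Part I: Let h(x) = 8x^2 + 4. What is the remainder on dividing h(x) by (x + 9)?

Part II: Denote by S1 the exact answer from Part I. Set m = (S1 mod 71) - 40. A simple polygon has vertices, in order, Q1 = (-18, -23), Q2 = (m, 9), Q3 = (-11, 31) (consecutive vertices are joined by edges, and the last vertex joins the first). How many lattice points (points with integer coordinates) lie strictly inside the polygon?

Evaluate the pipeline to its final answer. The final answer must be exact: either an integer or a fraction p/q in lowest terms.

Part I: remainder = value at the root: 8*(-9)^2 + 4 = (648) + (4) = 652; answer 652
Part II: S1 = 652; m = -27; cross terms: (-18*9 - -27*-23)=-783, (-27*31 - -11*9)=-738, (-11*-23 - -18*31)=811; twice the area = |-710| = 710; area = 355; boundary points = 1 + 2 + 1 = 4; strictly interior points = area - boundary/2 + 1 = 354; answer 354

354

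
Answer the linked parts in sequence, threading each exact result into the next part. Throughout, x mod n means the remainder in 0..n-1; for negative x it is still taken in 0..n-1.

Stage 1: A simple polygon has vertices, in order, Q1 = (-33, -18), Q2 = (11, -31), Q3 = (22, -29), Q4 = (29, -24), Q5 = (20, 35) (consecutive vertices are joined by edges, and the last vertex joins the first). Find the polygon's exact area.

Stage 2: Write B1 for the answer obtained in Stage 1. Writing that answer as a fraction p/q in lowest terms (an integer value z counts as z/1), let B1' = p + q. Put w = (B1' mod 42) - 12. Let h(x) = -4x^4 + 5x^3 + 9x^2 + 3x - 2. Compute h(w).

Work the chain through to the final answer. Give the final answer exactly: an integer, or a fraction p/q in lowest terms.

Stage 1: cross terms: (-33*-31 - 11*-18)=1221, (11*-29 - 22*-31)=363, (22*-24 - 29*-29)=313, (29*35 - 20*-24)=1495, (20*-18 - -33*35)=795; twice the area = |4187| = 4187; area = 4187/2; answer 4187/2
Stage 2: B1 = 4187/2; threaded value p + q = 4189; w = 19; -4*(19)^4 + 5*(19)^3 + 9*(19)^2 + 3*(19)^1 - 2 = (-521284) + (34295) + (3249) + (57) + (-2) = -483685; answer -483685

-483685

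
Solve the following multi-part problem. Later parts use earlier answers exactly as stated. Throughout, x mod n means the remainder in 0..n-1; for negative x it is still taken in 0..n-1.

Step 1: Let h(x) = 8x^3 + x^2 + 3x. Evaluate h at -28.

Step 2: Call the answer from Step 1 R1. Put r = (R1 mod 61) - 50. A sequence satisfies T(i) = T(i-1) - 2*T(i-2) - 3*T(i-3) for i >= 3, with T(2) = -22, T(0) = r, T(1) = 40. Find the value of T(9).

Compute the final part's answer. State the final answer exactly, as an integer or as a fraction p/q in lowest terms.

-2990

Step 1: 8*(-28)^3 + 1*(-28)^2 + 3*(-28)^1 = (-175616) + (784) + (-84) = -174916; answer -174916
Step 2: R1 = -174916; r = -18; T(3) = 1*(-22) - 2*(40) - 3*(-18) = -48; iterating: T(3)=-48, T(4)=-124, T(5)=38, T(6)=430, T(7)=726, T(8)=-248, T(9)=-2990; answer -2990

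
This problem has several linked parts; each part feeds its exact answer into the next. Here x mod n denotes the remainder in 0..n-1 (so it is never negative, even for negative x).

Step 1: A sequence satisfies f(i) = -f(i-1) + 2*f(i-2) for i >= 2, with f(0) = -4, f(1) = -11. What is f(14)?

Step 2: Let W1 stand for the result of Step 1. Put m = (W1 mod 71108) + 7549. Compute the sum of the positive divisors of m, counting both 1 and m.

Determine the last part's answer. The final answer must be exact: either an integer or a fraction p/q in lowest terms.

Step 1: f(2) = -1*(-11) + 2*(-4) = 3; iterating: f(2)=3, f(3)=-25, f(4)=31, f(5)=-81, f(6)=143, f(7)=-305, f(8)=591, f(9)=-1201, f(10)=2383, f(11)=-4785, f(12)=9551, f(13)=-19121, f(14)=38223; answer 38223
Step 2: W1 = 38223; m = 45772; 45772 = 2^2 * 11443; sigma = (1 + 2 + 4) * (1 + 11443) = 7 * 11444 = 80108; answer 80108

80108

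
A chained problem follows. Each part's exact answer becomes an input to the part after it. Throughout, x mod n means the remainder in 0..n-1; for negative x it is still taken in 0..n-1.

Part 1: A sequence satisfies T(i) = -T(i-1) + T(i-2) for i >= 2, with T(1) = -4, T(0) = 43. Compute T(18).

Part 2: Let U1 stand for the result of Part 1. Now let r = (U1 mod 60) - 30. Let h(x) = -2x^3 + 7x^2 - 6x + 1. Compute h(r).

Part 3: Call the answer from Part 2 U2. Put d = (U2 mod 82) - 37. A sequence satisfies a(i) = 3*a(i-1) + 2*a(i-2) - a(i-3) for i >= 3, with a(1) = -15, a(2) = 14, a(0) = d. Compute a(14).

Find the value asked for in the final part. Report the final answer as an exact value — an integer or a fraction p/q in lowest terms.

Part 1: T(2) = -1*(-4) + 1*(43) = 47; iterating: T(2)=47, T(3)=-51, T(4)=98, T(5)=-149, T(6)=247, T(7)=-396, T(8)=643, T(9)=-1039, T(10)=1682, T(11)=-2721, T(12)=4403, T(13)=-7124, T(14)=11527, T(15)=-18651, T(16)=30178, T(17)=-48829, T(18)=79007; answer 79007
Part 2: U1 = 79007; r = 17; -2*(17)^3 + 7*(17)^2 - 6*(17)^1 + 1 = (-9826) + (2023) + (-102) + (1) = -7904; answer -7904
Part 3: U2 = -7904; d = 13; a(3) = 3*(14) + 2*(-15) - 1*(13) = -1; iterating: a(3)=-1, a(4)=40, a(5)=104, a(6)=393, a(7)=1347, a(8)=4723, a(9)=16470, a(10)=57509, a(11)=200744, a(12)=700780, a(13)=2446319, a(14)=8539773; answer 8539773

8539773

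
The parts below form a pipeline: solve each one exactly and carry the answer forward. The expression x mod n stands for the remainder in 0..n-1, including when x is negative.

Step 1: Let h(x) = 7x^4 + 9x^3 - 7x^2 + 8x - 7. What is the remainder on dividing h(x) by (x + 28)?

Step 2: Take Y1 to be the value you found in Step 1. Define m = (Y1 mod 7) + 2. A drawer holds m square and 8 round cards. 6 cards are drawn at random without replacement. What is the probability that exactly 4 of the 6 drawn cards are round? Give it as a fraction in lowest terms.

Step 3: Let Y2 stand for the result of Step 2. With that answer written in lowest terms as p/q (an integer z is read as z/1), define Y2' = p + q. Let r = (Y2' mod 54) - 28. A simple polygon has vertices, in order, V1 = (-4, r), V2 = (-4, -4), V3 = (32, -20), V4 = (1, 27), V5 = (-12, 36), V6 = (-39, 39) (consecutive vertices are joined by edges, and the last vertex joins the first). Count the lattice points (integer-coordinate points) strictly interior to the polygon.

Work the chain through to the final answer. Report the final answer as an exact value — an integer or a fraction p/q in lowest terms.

Step 1: remainder = value at the root: 7*(-28)^4 + 9*(-28)^3 - 7*(-28)^2 + 8*(-28)^1 - 7 = (4302592) + (-197568) + (-5488) + (-224) + (-7) = 4099305; answer 4099305
Step 2: Y1 = 4099305; m = 2; total draws C(10,6) = 210; favorable C(8,4)*C(2,2) = 70; P = 1/3; answer 1/3
Step 3: Y2 = 1/3; threaded value p + q = 4; r = -24; cross terms: (-4*-4 - -4*-24)=-80, (-4*-20 - 32*-4)=208, (32*27 - 1*-20)=884, (1*36 - -12*27)=360, (-12*39 - -39*36)=936, (-39*-24 - -4*39)=1092; twice the area = |3400| = 3400; area = 1700; boundary points = 20 + 4 + 1 + 1 + 3 + 7 = 36; strictly interior points = area - boundary/2 + 1 = 1683; answer 1683

1683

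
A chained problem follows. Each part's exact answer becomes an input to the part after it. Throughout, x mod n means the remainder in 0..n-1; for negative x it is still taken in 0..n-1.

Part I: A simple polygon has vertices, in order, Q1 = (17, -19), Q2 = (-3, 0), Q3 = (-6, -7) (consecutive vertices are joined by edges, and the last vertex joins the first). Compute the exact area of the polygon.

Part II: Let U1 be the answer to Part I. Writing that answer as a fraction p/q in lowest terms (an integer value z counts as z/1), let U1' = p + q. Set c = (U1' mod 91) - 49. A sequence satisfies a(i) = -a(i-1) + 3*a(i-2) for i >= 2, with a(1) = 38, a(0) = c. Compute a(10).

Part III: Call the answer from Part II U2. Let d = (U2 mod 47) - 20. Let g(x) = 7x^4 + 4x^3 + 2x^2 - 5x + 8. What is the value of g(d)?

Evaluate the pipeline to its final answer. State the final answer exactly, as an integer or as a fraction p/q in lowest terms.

Part I: cross terms: (17*0 - -3*-19)=-57, (-3*-7 - -6*0)=21, (-6*-19 - 17*-7)=233; twice the area = |197| = 197; area = 197/2; answer 197/2
Part II: U1 = 197/2; threaded value p + q = 199; c = -32; a(2) = -1*(38) + 3*(-32) = -134; iterating: a(2)=-134, a(3)=248, a(4)=-650, a(5)=1394, a(6)=-3344, a(7)=7526, a(8)=-17558, a(9)=40136, a(10)=-92810; answer -92810
Part III: U2 = -92810; d = -5; 7*(-5)^4 + 4*(-5)^3 + 2*(-5)^2 - 5*(-5)^1 + 8 = (4375) + (-500) + (50) + (25) + (8) = 3958; answer 3958

3958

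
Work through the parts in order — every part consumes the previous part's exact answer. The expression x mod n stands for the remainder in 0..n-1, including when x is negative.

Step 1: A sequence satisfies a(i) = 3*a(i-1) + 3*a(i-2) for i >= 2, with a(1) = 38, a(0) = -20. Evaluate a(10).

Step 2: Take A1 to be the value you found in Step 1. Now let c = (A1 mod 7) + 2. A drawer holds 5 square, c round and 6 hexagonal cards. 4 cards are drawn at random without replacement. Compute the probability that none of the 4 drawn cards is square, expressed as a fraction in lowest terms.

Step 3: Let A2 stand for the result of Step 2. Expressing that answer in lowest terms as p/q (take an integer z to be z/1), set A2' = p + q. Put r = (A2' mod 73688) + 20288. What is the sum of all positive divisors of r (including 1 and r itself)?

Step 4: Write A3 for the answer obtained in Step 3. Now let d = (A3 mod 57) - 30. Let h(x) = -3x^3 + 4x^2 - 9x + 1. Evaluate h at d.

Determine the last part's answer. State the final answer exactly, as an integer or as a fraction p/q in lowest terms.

84871

Step 1: a(2) = 3*(38) + 3*(-20) = 54; iterating: a(2)=54, a(3)=276, a(4)=990, a(5)=3798, a(6)=14364, a(7)=54486, a(8)=206550, a(9)=783108, a(10)=2968974; answer 2968974
Step 2: A1 = 2968974; c = 3; total draws C(14,4) = 1001; favorable C(9,4) = 126; P = 18/143; answer 18/143
Step 3: A2 = 18/143; threaded value p + q = 161; r = 20449; 20449 = 11^2 * 13^2; sigma = (1 + 11 + 121) * (1 + 13 + 169) = 133 * 183 = 24339; answer 24339
Step 4: A3 = 24339; d = -30; -3*(-30)^3 + 4*(-30)^2 - 9*(-30)^1 + 1 = (81000) + (3600) + (270) + (1) = 84871; answer 84871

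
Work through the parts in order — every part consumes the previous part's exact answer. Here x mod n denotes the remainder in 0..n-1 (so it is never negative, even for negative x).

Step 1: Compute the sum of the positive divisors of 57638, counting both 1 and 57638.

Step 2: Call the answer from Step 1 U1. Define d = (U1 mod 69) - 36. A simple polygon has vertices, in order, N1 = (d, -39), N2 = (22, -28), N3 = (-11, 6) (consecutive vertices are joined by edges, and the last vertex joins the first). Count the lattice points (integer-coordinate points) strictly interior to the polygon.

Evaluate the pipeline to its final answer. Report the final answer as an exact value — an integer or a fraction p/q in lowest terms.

Step 1: 57638 = 2 * 7 * 23 * 179; sigma = (1 + 2) * (1 + 7) * (1 + 23) * (1 + 179) = 3 * 8 * 24 * 180 = 103680; answer 103680
Step 2: U1 = 103680; d = 6; cross terms: (6*-28 - 22*-39)=690, (22*6 - -11*-28)=-176, (-11*-39 - 6*6)=393; twice the area = |907| = 907; area = 907/2; boundary points = 1 + 1 + 1 = 3; strictly interior points = area - boundary/2 + 1 = 453; answer 453

453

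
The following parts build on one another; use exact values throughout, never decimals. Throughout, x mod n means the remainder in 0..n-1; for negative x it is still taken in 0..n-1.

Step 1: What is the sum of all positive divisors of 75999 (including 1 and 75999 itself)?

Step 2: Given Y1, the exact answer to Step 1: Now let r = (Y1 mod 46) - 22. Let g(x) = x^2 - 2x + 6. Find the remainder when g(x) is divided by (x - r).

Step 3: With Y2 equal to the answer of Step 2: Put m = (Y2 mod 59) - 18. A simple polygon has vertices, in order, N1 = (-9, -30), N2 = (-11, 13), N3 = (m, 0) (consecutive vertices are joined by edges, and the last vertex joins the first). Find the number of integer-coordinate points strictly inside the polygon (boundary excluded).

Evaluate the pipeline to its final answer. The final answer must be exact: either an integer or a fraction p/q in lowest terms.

537

Step 1: 75999 = 3 * 7^2 * 11 * 47; sigma = (1 + 3) * (1 + 7 + 49) * (1 + 11) * (1 + 47) = 4 * 57 * 12 * 48 = 131328; answer 131328
Step 2: Y1 = 131328; r = 22; remainder = value at the root: 1*(22)^2 - 2*(22)^1 + 6 = (484) + (-44) + (6) = 446; answer 446
Step 3: Y2 = 446; m = 15; cross terms: (-9*13 - -11*-30)=-447, (-11*0 - 15*13)=-195, (15*-30 - -9*0)=-450; twice the area = |-1092| = 1092; area = 546; boundary points = 1 + 13 + 6 = 20; strictly interior points = area - boundary/2 + 1 = 537; answer 537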